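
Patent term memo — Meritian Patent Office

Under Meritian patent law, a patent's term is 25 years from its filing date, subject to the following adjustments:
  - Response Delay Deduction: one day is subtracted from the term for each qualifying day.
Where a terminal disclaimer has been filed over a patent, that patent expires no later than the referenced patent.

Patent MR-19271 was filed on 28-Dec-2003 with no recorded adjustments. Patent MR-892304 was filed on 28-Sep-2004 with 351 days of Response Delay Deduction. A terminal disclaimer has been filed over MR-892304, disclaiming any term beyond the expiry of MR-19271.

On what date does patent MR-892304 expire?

2028-10-12

Natural term of MR-892304:
  Base: filing + 25 years → 28 September 2029.
  Response Delay Deduction: −351 days → 12 October 2028.
Expiry of referenced patent MR-19271:
  Base: filing + 25 years → 28 December 2028.
Terminal disclaimer: MR-892304 expires on the earlier of 12 October 2028 and 28 December 2028.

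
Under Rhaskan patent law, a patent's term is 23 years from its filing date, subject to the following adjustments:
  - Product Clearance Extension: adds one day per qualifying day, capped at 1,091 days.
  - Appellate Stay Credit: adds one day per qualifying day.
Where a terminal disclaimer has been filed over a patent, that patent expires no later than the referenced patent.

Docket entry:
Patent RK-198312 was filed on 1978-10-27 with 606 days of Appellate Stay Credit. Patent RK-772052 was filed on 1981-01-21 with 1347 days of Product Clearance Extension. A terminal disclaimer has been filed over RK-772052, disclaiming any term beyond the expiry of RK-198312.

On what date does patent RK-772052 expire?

June 25, 2003

Natural term of RK-772052:
  Base: filing + 23 years → 21 January 2004.
  Product Clearance Extension: 1347 days claimed exceeds the 1091-day cap, so +1091 days → 16 January 2007.
Expiry of referenced patent RK-198312:
  Base: filing + 23 years → 27 October 2001.
  Appellate Stay Credit: +606 days → 25 June 2003.
Terminal disclaimer: RK-772052 expires on the earlier of 16 January 2007 and 25 June 2003.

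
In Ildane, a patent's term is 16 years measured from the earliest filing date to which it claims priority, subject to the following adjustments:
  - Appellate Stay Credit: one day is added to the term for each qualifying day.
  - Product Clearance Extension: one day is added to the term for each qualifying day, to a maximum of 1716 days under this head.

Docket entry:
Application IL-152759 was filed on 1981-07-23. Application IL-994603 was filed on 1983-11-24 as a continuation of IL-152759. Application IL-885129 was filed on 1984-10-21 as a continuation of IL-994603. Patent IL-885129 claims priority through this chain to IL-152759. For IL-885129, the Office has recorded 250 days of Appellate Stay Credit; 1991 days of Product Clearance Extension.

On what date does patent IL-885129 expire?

Earliest priority filing: 23 July 1981.
Base term: 23 July 1981 + 16 years → 23 July 1997.
Appellate Stay Credit: +250 days → 30 March 1998.
Product Clearance Extension: 1991 days claimed exceeds the 1716-day cap, so +1716 days → 10 December 2002.

December 10, 2002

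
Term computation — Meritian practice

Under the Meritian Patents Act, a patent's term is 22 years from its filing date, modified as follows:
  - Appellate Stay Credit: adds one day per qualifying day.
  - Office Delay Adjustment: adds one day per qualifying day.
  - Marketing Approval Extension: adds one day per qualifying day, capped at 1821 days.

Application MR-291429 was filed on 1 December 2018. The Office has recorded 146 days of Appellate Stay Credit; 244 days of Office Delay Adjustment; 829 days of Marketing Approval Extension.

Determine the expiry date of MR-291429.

2044-04-03

Base term: filing date + 22 years → 1 December 2040.
Appellate Stay Credit: +146 days → 26 April 2041.
Office Delay Adjustment: +244 days → 26 December 2041.
Marketing Approval Extension: 829 days (within the 1821-day cap) → +829 days → 3 April 2044.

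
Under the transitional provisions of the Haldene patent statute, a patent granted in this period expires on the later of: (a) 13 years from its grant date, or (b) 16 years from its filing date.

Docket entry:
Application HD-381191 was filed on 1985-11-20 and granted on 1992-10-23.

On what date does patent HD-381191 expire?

October 23, 2005

(a) grant + 13 years → 23 October 2005.
(b) filing + 16 years → 20 November 2001.
Later of the two: 23 October 2005.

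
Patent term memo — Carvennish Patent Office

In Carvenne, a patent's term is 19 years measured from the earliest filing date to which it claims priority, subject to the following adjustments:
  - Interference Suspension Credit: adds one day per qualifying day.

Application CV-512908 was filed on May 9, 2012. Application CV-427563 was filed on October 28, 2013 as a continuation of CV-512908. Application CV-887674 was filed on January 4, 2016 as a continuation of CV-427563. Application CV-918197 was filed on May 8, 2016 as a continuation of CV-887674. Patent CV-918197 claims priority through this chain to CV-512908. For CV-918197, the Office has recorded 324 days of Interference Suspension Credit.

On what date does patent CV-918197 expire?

Earliest priority filing: 9 May 2012.
Base term: 9 May 2012 + 19 years → 9 May 2031.
Interference Suspension Credit: +324 days → 28 March 2032.

2032-03-28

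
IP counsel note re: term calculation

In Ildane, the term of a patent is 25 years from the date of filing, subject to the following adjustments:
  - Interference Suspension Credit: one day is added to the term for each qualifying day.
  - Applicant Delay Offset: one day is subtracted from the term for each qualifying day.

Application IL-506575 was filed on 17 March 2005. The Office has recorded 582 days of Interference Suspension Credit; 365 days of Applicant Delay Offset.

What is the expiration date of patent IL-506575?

October 20, 2030

Base term: filing date + 25 years → 17 March 2030.
Interference Suspension Credit: +582 days → 20 October 2031.
Applicant Delay Offset: −365 days → 20 October 2030.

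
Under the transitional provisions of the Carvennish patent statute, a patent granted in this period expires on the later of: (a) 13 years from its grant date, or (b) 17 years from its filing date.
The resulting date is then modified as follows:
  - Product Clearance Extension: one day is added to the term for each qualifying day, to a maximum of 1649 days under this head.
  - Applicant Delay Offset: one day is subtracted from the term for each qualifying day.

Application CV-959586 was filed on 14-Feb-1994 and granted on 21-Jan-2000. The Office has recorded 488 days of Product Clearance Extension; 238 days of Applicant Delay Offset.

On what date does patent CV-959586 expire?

(a) grant + 13 years → 21 January 2013.
(b) filing + 17 years → 14 February 2011.
Later of the two: 21 January 2013.
Product Clearance Extension: 488 days (within the 1649-day cap) → +488 days → 24 May 2014.
Applicant Delay Offset: −238 days → 28 September 2013.

September 28, 2013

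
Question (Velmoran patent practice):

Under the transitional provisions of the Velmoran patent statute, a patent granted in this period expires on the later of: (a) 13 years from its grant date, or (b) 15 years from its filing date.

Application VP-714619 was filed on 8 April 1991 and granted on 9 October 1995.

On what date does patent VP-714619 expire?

October 9, 2008

(a) grant + 13 years → 9 October 2008.
(b) filing + 15 years → 8 April 2006.
Later of the two: 9 October 2008.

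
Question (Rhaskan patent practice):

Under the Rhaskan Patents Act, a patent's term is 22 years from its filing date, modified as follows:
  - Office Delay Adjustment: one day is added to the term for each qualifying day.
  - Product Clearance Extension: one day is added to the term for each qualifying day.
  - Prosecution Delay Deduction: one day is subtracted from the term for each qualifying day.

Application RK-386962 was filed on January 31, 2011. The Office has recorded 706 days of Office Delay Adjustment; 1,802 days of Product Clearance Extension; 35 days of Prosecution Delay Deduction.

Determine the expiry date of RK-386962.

Base term: filing date + 22 years → 31 January 2033.
Office Delay Adjustment: +706 days → 7 January 2035.
Product Clearance Extension: +1802 days → 14 December 2039.
Prosecution Delay Deduction: −35 days → 9 November 2039.

2039-11-09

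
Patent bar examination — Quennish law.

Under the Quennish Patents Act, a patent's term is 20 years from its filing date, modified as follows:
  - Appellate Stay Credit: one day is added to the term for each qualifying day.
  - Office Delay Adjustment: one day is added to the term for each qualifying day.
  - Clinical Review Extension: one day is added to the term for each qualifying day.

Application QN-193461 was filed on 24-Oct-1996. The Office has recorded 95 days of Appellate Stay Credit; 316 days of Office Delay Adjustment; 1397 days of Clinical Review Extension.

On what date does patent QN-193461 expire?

Base term: filing date + 20 years → 24 October 2016.
Appellate Stay Credit: +95 days → 27 January 2017.
Office Delay Adjustment: +316 days → 9 December 2017.
Clinical Review Extension: +1397 days → 6 October 2021.

October 6, 2021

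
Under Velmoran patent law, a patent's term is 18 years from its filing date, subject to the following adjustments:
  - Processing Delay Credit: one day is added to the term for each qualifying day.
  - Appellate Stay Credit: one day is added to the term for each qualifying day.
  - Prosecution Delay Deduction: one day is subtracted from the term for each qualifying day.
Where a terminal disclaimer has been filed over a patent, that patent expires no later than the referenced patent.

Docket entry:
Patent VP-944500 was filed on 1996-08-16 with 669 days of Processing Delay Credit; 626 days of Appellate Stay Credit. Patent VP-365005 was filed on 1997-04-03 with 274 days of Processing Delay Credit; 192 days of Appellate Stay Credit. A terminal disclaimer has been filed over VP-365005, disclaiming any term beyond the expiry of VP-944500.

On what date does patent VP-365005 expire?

Natural term of VP-365005:
  Base: filing + 18 years → 3 April 2015.
  Processing Delay Credit: +274 days → 2 January 2016.
  Appellate Stay Credit: +192 days → 12 July 2016.
Expiry of referenced patent VP-944500:
  Base: filing + 18 years → 16 August 2014.
  Processing Delay Credit: +669 days → 15 June 2016.
  Appellate Stay Credit: +626 days → 3 March 2018.
Terminal disclaimer: VP-365005 expires on the earlier of 12 July 2016 and 3 March 2018.

2016-07-12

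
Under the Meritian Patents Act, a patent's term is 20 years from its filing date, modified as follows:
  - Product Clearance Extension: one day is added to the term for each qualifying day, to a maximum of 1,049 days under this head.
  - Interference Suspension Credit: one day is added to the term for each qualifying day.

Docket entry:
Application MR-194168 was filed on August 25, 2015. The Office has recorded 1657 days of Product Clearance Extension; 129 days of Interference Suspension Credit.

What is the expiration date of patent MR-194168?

2038-11-15

Base term: filing date + 20 years → 25 August 2035.
Product Clearance Extension: 1657 days claimed exceeds the 1049-day cap, so +1049 days → 9 July 2038.
Interference Suspension Credit: +129 days → 15 November 2038.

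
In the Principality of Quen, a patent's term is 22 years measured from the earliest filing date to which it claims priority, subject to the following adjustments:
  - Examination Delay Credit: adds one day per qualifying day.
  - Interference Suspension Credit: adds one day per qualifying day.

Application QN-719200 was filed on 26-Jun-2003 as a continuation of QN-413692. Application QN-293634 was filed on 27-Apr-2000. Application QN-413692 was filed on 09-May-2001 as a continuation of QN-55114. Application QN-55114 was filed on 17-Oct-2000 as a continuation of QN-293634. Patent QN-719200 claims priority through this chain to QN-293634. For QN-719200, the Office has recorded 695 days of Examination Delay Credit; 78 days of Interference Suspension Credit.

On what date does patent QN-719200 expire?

2024-06-08

Earliest priority filing: 27 April 2000.
Base term: 27 April 2000 + 22 years → 27 April 2022.
Examination Delay Credit: +695 days → 22 March 2024.
Interference Suspension Credit: +78 days → 8 June 2024.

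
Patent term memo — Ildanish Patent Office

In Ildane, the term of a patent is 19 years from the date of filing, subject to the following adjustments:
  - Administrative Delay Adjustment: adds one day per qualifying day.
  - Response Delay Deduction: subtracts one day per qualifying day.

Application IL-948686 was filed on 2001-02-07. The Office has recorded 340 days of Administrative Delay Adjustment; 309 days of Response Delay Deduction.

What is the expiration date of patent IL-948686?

Base term: filing date + 19 years → 7 February 2020.
Administrative Delay Adjustment: +340 days → 12 January 2021.
Response Delay Deduction: −309 days → 9 March 2020.

2020-03-09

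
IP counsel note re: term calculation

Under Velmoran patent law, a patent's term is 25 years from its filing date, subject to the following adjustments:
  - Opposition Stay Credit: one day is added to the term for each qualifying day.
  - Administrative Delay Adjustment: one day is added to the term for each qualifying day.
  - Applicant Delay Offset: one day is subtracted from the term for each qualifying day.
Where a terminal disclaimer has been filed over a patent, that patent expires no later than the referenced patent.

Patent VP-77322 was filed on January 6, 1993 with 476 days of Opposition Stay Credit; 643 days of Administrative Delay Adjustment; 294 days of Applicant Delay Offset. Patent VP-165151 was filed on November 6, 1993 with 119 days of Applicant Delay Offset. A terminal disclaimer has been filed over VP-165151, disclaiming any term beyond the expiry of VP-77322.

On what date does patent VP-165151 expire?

Natural term of VP-165151:
  Base: filing + 25 years → 6 November 2018.
  Applicant Delay Offset: −119 days → 10 July 2018.
Expiry of referenced patent VP-77322:
  Base: filing + 25 years → 6 January 2018.
  Opposition Stay Credit: +476 days → 27 April 2019.
  Administrative Delay Adjustment: +643 days → 29 January 2021.
  Applicant Delay Offset: −294 days → 10 April 2020.
Terminal disclaimer: VP-165151 expires on the earlier of 10 July 2018 and 10 April 2020.

2018-07-10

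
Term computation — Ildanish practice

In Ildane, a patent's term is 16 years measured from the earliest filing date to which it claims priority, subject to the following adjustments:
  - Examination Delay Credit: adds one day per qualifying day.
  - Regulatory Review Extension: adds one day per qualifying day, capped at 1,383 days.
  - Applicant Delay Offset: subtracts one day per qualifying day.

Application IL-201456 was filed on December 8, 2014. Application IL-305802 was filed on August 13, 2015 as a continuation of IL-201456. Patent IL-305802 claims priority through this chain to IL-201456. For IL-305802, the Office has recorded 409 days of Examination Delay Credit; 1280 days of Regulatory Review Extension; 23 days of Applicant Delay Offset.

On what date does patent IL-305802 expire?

Earliest priority filing: 8 December 2014.
Base term: 8 December 2014 + 16 years → 8 December 2030.
Examination Delay Credit: +409 days → 21 January 2032.
Regulatory Review Extension: 1280 days (within the 1383-day cap) → +1280 days → 24 July 2035.
Applicant Delay Offset: −23 days → 1 July 2035.

July 1, 2035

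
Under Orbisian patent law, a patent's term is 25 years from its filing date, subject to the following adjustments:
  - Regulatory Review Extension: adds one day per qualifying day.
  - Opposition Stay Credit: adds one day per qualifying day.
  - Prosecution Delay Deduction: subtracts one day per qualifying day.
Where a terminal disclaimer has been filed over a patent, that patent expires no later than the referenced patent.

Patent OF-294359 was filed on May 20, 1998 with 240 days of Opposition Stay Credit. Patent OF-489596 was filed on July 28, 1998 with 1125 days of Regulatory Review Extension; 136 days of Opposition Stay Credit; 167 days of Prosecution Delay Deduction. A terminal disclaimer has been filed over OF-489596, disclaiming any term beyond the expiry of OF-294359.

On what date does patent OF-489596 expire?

Natural term of OF-489596:
  Base: filing + 25 years → 28 July 2023.
  Regulatory Review Extension: +1125 days → 26 August 2026.
  Opposition Stay Credit: +136 days → 9 January 2027.
  Prosecution Delay Deduction: −167 days → 26 July 2026.
Expiry of referenced patent OF-294359:
  Base: filing + 25 years → 20 May 2023.
  Opposition Stay Credit: +240 days → 15 January 2024.
Terminal disclaimer: OF-489596 expires on the earlier of 26 July 2026 and 15 January 2024.

January 15, 2024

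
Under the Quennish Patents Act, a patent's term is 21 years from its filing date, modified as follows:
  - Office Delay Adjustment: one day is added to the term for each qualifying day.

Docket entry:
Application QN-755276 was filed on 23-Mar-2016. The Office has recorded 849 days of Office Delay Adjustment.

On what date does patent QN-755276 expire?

Base term: filing date + 21 years → 23 March 2037.
Office Delay Adjustment: +849 days → 20 July 2039.

2039-07-20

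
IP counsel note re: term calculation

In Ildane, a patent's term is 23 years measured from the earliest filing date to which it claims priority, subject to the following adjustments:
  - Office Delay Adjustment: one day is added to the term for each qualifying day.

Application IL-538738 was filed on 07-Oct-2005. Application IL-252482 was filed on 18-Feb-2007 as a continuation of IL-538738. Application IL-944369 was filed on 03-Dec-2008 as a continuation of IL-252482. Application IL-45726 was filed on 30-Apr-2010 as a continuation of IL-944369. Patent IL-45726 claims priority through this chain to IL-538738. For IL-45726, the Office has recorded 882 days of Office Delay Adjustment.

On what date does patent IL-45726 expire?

Earliest priority filing: 7 October 2005.
Base term: 7 October 2005 + 23 years → 7 October 2028.
Office Delay Adjustment: +882 days → 8 March 2031.

2031-03-08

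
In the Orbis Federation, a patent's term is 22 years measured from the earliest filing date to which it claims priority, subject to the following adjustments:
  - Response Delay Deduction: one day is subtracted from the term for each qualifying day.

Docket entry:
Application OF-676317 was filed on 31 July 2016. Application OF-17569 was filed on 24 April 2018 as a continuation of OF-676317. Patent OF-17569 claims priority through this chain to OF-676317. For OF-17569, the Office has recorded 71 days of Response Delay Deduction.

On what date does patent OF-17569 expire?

May 21, 2038

Earliest priority filing: 31 July 2016.
Base term: 31 July 2016 + 22 years → 31 July 2038.
Response Delay Deduction: −71 days → 21 May 2038.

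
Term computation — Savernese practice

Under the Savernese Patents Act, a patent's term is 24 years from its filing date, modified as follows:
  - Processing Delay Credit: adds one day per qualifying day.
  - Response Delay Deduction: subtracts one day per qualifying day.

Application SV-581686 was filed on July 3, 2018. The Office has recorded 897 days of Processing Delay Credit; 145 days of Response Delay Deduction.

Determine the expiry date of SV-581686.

Base term: filing date + 24 years → 3 July 2042.
Processing Delay Credit: +897 days → 16 December 2044.
Response Delay Deduction: −145 days → 24 July 2044.

July 24, 2044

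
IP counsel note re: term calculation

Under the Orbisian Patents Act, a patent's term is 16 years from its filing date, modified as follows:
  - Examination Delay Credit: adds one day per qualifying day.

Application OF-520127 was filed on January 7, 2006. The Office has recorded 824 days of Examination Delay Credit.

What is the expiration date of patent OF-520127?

April 10, 2024

Base term: filing date + 16 years → 7 January 2022.
Examination Delay Credit: +824 days → 10 April 2024.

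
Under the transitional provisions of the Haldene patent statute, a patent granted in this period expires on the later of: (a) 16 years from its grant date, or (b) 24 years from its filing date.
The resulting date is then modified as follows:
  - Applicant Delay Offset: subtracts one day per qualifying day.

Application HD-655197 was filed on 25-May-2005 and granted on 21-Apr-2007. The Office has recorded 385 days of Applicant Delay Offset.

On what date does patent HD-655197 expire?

(a) grant + 16 years → 21 April 2023.
(b) filing + 24 years → 25 May 2029.
Later of the two: 25 May 2029.
Applicant Delay Offset: −385 days → 5 May 2028.

May 5, 2028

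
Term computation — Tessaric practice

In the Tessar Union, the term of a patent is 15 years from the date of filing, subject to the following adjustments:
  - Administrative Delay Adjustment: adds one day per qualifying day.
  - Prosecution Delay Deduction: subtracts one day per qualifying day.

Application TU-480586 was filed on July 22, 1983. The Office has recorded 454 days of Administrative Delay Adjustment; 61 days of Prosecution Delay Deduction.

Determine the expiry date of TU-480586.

1999-08-19

Base term: filing date + 15 years → 22 July 1998.
Administrative Delay Adjustment: +454 days → 19 October 1999.
Prosecution Delay Deduction: −61 days → 19 August 1999.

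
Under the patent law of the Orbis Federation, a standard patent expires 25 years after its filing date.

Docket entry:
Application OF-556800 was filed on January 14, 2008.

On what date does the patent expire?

Filing date + 25 years → 14 January 2033.

January 14, 2033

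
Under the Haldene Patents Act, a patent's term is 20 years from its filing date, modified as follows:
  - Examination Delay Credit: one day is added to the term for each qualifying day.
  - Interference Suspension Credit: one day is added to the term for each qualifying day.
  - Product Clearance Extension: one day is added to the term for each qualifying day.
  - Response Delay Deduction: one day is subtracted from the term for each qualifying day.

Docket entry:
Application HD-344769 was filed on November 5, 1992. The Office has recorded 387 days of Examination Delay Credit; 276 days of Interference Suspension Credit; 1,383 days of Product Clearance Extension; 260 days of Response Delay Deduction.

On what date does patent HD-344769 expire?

September 26, 2017

Base term: filing date + 20 years → 5 November 2012.
Examination Delay Credit: +387 days → 27 November 2013.
Interference Suspension Credit: +276 days → 30 August 2014.
Product Clearance Extension: +1383 days → 13 June 2018.
Response Delay Deduction: −260 days → 26 September 2017.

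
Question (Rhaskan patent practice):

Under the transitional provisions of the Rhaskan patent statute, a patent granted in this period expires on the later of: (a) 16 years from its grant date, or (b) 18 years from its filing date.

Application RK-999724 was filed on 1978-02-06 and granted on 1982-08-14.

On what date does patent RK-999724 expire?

(a) grant + 16 years → 14 August 1998.
(b) filing + 18 years → 6 February 1996.
Later of the two: 14 August 1998.

1998-08-14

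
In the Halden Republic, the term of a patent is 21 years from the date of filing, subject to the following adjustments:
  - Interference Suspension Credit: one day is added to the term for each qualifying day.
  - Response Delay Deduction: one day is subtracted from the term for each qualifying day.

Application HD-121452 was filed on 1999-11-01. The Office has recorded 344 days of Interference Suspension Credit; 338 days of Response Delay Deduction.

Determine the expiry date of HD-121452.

2020-11-07

Base term: filing date + 21 years → 1 November 2020.
Interference Suspension Credit: +344 days → 11 October 2021.
Response Delay Deduction: −338 days → 7 November 2020.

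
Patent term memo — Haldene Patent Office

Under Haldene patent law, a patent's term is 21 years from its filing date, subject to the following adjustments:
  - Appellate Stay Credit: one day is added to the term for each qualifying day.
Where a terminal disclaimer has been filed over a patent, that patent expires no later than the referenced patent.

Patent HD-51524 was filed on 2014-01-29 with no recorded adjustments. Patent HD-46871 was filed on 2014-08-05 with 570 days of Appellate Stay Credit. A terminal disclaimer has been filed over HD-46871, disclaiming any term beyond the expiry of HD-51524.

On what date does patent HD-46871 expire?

January 29, 2035

Natural term of HD-46871:
  Base: filing + 21 years → 5 August 2035.
  Appellate Stay Credit: +570 days → 25 February 2037.
Expiry of referenced patent HD-51524:
  Base: filing + 21 years → 29 January 2035.
Terminal disclaimer: HD-46871 expires on the earlier of 25 February 2037 and 29 January 2035.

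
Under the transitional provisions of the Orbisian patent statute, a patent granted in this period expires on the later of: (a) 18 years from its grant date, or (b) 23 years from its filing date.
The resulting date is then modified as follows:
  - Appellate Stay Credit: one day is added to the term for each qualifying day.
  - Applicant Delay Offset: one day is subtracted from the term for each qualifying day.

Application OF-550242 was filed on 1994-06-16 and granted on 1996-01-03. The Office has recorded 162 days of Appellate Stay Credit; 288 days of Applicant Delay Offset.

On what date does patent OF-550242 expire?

(a) grant + 18 years → 3 January 2014.
(b) filing + 23 years → 16 June 2017.
Later of the two: 16 June 2017.
Appellate Stay Credit: +162 days → 25 November 2017.
Applicant Delay Offset: −288 days → 10 February 2017.

2017-02-10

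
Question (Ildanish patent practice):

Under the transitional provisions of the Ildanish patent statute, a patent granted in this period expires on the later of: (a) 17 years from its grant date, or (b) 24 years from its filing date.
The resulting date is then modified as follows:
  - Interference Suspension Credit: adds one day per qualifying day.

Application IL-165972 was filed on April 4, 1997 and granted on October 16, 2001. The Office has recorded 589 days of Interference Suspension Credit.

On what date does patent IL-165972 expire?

(a) grant + 17 years → 16 October 2018.
(b) filing + 24 years → 4 April 2021.
Later of the two: 4 April 2021.
Interference Suspension Credit: +589 days → 14 November 2022.

November 14, 2022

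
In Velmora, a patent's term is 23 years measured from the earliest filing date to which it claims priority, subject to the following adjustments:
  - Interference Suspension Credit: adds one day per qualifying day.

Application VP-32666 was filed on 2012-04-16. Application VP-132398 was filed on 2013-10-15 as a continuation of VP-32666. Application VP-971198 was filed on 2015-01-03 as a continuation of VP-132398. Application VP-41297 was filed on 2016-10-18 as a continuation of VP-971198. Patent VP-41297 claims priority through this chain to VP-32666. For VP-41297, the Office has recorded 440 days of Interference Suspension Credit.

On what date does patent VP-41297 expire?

Earliest priority filing: 16 April 2012.
Base term: 16 April 2012 + 23 years → 16 April 2035.
Interference Suspension Credit: +440 days → 29 June 2036.

June 29, 2036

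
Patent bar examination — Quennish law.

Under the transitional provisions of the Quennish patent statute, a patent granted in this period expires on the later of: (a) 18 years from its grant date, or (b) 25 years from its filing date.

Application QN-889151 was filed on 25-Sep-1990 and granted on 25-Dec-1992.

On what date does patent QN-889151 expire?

September 25, 2015

(a) grant + 18 years → 25 December 2010.
(b) filing + 25 years → 25 September 2015.
Later of the two: 25 September 2015.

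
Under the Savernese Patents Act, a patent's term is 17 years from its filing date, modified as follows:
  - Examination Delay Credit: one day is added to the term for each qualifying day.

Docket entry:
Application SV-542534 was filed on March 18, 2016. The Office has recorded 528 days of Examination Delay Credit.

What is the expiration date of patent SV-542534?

Base term: filing date + 17 years → 18 March 2033.
Examination Delay Credit: +528 days → 28 August 2034.

August 28, 2034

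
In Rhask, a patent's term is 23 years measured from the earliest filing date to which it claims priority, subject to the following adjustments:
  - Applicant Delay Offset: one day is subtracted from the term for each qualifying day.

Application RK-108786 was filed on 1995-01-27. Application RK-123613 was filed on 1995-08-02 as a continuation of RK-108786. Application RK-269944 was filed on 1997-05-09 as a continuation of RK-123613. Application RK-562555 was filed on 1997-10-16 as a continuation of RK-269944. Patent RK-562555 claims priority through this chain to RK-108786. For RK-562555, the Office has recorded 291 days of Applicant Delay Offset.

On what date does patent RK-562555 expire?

April 11, 2017

Earliest priority filing: 27 January 1995.
Base term: 27 January 1995 + 23 years → 27 January 2018.
Applicant Delay Offset: −291 days → 11 April 2017.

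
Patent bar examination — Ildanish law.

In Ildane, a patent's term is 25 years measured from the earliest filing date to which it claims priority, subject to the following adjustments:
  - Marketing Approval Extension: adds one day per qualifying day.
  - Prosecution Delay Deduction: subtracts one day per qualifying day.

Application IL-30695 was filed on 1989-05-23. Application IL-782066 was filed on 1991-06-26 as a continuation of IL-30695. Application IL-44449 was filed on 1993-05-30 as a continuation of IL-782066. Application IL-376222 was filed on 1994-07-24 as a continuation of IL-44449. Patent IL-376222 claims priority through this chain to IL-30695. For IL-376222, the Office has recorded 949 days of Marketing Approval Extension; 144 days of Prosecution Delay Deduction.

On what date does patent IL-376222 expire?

Earliest priority filing: 23 May 1989.
Base term: 23 May 1989 + 25 years → 23 May 2014.
Marketing Approval Extension: +949 days → 27 December 2016.
Prosecution Delay Deduction: −144 days → 5 August 2016.

August 5, 2016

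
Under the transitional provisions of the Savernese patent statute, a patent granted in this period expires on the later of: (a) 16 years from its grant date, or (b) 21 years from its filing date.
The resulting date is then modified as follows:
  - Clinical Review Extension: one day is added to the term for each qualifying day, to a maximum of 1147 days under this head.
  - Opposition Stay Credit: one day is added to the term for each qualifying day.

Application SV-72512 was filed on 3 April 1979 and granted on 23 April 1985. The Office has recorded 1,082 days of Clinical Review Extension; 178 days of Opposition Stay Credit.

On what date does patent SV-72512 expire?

(a) grant + 16 years → 23 April 2001.
(b) filing + 21 years → 3 April 2000.
Later of the two: 23 April 2001.
Clinical Review Extension: 1082 days (within the 1147-day cap) → +1082 days → 9 April 2004.
Opposition Stay Credit: +178 days → 4 October 2004.

2004-10-04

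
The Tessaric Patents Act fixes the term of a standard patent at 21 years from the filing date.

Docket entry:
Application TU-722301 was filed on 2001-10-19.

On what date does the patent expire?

Filing date + 21 years → 19 October 2022.

2022-10-19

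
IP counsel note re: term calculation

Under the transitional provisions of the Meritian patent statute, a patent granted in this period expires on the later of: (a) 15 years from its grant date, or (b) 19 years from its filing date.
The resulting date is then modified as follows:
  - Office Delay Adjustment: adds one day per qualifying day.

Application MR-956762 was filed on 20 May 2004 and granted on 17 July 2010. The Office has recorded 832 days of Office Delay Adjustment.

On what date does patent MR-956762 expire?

(a) grant + 15 years → 17 July 2025.
(b) filing + 19 years → 20 May 2023.
Later of the two: 17 July 2025.
Office Delay Adjustment: +832 days → 27 October 2027.

October 27, 2027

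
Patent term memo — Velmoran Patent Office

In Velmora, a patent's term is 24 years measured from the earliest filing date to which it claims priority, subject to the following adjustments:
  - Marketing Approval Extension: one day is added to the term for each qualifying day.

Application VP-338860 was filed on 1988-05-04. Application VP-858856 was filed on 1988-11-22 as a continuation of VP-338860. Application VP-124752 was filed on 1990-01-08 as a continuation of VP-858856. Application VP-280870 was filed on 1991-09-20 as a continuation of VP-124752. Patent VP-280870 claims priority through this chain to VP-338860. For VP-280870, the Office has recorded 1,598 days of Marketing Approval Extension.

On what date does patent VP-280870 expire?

2016-09-18

Earliest priority filing: 4 May 1988.
Base term: 4 May 1988 + 24 years → 4 May 2012.
Marketing Approval Extension: +1598 days → 18 September 2016.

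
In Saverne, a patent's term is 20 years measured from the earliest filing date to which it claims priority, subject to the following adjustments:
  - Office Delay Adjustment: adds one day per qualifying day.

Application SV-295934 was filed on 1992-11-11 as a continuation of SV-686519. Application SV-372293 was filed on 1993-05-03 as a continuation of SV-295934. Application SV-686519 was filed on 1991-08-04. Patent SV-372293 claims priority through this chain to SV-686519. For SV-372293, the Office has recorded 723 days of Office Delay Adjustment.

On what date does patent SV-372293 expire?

Earliest priority filing: 4 August 1991.
Base term: 4 August 1991 + 20 years → 4 August 2011.
Office Delay Adjustment: +723 days → 27 July 2013.

2013-07-27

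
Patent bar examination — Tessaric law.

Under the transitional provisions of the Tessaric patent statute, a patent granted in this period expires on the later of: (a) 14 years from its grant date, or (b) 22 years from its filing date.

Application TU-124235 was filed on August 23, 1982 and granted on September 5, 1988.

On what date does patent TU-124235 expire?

(a) grant + 14 years → 5 September 2002.
(b) filing + 22 years → 23 August 2004.
Later of the two: 23 August 2004.

August 23, 2004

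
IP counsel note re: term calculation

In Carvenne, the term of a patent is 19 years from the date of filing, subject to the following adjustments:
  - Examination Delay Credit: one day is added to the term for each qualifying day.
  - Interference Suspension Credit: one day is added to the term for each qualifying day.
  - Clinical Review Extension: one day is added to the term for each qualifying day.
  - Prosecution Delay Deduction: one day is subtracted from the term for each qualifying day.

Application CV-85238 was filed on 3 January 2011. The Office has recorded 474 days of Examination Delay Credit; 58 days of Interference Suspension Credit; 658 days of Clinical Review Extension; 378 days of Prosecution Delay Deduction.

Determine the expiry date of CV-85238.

March 25, 2032

Base term: filing date + 19 years → 3 January 2030.
Examination Delay Credit: +474 days → 22 April 2031.
Interference Suspension Credit: +58 days → 19 June 2031.
Clinical Review Extension: +658 days → 7 April 2033.
Prosecution Delay Deduction: −378 days → 25 March 2032.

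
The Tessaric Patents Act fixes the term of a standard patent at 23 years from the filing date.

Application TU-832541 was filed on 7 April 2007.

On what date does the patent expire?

April 7, 2030

Filing date + 23 years → 7 April 2030.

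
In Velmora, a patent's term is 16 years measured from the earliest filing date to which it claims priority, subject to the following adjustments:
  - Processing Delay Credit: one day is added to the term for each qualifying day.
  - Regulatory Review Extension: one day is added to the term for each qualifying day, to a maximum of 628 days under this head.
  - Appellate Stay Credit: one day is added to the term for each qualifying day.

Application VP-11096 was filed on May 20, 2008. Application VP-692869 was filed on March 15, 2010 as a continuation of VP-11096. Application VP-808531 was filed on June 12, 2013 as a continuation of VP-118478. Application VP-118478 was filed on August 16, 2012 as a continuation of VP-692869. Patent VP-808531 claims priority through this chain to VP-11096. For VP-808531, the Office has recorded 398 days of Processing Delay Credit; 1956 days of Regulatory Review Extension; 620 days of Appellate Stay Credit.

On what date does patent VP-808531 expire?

Earliest priority filing: 20 May 2008.
Base term: 20 May 2008 + 16 years → 20 May 2024.
Processing Delay Credit: +398 days → 22 June 2025.
Regulatory Review Extension: 1956 days claimed exceeds the 628-day cap, so +628 days → 12 March 2027.
Appellate Stay Credit: +620 days → 21 November 2028.

2028-11-21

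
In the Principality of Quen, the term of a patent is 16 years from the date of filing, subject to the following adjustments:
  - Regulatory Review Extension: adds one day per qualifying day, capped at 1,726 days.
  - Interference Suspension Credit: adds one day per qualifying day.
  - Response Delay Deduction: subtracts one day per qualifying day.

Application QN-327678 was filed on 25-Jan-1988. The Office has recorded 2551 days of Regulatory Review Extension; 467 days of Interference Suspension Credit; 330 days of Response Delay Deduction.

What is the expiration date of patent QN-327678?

March 2, 2009

Base term: filing date + 16 years → 25 January 2004.
Regulatory Review Extension: 2551 days claimed exceeds the 1726-day cap, so +1726 days → 16 October 2008.
Interference Suspension Credit: +467 days → 26 January 2010.
Response Delay Deduction: −330 days → 2 March 2009.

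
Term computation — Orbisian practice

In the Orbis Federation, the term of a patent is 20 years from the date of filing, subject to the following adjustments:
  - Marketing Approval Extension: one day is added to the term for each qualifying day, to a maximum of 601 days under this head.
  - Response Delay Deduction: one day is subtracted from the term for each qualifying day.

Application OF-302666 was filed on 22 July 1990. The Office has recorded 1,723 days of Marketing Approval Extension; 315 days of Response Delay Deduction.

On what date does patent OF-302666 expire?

May 4, 2011

Base term: filing date + 20 years → 22 July 2010.
Marketing Approval Extension: 1723 days claimed exceeds the 601-day cap, so +601 days → 14 March 2012.
Response Delay Deduction: −315 days → 4 May 2011.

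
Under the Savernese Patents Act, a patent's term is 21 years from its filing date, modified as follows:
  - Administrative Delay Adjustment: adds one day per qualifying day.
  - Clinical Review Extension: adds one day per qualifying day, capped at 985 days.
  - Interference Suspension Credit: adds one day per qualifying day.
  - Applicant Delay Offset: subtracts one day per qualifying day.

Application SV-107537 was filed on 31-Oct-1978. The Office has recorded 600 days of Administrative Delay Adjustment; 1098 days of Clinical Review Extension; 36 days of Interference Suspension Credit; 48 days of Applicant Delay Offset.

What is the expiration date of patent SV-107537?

Base term: filing date + 21 years → 31 October 1999.
Administrative Delay Adjustment: +600 days → 22 June 2001.
Clinical Review Extension: 1098 days claimed exceeds the 985-day cap, so +985 days → 3 March 2004.
Interference Suspension Credit: +36 days → 8 April 2004.
Applicant Delay Offset: −48 days → 20 February 2004.

2004-02-20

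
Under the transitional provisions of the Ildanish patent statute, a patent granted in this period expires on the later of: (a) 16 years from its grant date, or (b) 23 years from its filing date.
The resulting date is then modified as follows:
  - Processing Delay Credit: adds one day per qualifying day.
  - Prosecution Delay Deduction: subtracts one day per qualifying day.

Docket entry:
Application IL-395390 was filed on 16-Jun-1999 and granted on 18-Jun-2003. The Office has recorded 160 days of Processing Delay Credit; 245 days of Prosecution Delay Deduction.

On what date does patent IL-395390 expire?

(a) grant + 16 years → 18 June 2019.
(b) filing + 23 years → 16 June 2022.
Later of the two: 16 June 2022.
Processing Delay Credit: +160 days → 23 November 2022.
Prosecution Delay Deduction: −245 days → 23 March 2022.

March 23, 2022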